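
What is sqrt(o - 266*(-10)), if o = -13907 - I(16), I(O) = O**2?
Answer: I*sqrt(11503) ≈ 107.25*I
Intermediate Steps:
o = -14163 (o = -13907 - 1*16**2 = -13907 - 1*256 = -13907 - 256 = -14163)
sqrt(o - 266*(-10)) = sqrt(-14163 - 266*(-10)) = sqrt(-14163 + 2660) = sqrt(-11503) = I*sqrt(11503)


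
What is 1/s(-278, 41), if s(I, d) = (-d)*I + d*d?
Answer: 1/13079 ≈ 7.6458e-5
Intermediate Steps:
s(I, d) = d² - I*d (s(I, d) = -I*d + d² = d² - I*d)
1/s(-278, 41) = 1/(41*(41 - 1*(-278))) = 1/(41*(41 + 278)) = 1/(41*319) = 1/13079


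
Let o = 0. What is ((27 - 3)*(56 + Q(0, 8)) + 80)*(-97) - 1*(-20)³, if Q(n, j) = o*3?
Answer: -130128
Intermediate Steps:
Q(n, j) = 0 (Q(n, j) = 0*3 = 0)
((27 - 3)*(56 + Q(0, 8)) + 80)*(-97) - 1*(-20)³ = ((27 - 3)*(56 + 0) + 80)*(-97) - 1*(-20)³ = (24*56 + 80)*(-97) - 1*(-8000) = (1344 + 80)*(-97) + 8000 = 1424*(-97) + 8000 = -138128 + 8000 = -130128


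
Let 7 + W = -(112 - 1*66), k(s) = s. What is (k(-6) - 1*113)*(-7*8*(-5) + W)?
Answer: -27013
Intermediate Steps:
W = -53 (W = -7 - (112 - 1*66) = -7 - (112 - 66) = -7 - 1*46 = -7 - 46 = -53)
(k(-6) - 1*113)*(-7*8*(-5) + W) = (-6 - 1*113)*(-7*8*(-5) - 53) = (-6 - 113)*(-56*(-5) - 53) = -119*(280 - 53) = -119*227 = -27013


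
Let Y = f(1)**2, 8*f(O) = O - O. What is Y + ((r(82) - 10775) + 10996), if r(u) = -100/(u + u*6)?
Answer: 63377/287 ≈ 220.83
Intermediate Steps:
f(O) = 0 (f(O) = (O - O)/8 = (1/8)*0 = 0)
r(u) = -100/(7*u) (r(u) = -100/(u + 6*u) = -100*1/(7*u) = -100/(7*u))
Y = 0 (Y = 0**2 = 0)
Y + ((r(82) - 10775) + 10996) = 0 + ((-100/7/82 - 10775) + 10996) = 0 + ((-100/7*1/82 - 10775) + 10996) = 0 + ((-50/287 - 10775) + 10996) = 0 + (-3092475/287 + 10996) = 0 + 63377/287 = 63377/287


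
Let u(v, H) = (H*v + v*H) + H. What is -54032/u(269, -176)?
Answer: 307/539 ≈ 0.56957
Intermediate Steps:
u(v, H) = H + 2*H*v (u(v, H) = (H*v + H*v) + H = 2*H*v + H = H + 2*H*v)
-54032/u(269, -176) = -54032*(-1/(176*(1 + 2*269))) = -54032*(-1/(176*(1 + 538))) = -54032/((-176*539)) = -54032/(-94864) = -54032*(-1/94864) = 307/539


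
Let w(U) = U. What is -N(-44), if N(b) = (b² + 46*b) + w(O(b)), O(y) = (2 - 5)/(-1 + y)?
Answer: 1319/15 ≈ 87.933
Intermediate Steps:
O(y) = -3/(-1 + y)
N(b) = b² - 3/(-1 + b) + 46*b (N(b) = (b² + 46*b) - 3/(-1 + b) = b² - 3/(-1 + b) + 46*b)
-N(-44) = -(-3 - 44*(-1 - 44)*(46 - 44))/(-1 - 44) = -(-3 - 44*(-45)*2)/(-45) = -(-1)*(-3 + 3960)/45 = -(-1)*3957/45 = -1*(-1319/15) = 1319/15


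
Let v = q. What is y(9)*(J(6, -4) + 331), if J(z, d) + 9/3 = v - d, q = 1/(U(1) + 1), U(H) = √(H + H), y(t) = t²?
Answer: 26811 + 81*√2 ≈ 26926.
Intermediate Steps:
U(H) = √2*√H (U(H) = √(2*H) = √2*√H)
q = 1/(1 + √2) (q = 1/(√2*√1 + 1) = 1/(√2*1 + 1) = 1/(√2 + 1) = 1/(1 + √2) ≈ 0.41421)
v = -1 + √2 ≈ 0.41421
J(z, d) = -4 + √2 - d (J(z, d) = -3 + ((-1 + √2) - d) = -3 + (-1 + √2 - d) = -4 + √2 - d)
y(9)*(J(6, -4) + 331) = 9²*((-4 + √2 - 1*(-4)) + 331) = 81*((-4 + √2 + 4) + 331) = 81*(√2 + 331) = 81*(331 + √2) = 26811 + 81*√2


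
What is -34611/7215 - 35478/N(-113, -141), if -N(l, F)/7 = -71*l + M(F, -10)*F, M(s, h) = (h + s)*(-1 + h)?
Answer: -9175616846/1903853315 ≈ -4.8195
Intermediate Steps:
M(s, h) = (-1 + h)*(h + s)
N(l, F) = 497*l - 7*F*(110 - 11*F) (N(l, F) = -7*(-71*l + ((-10)² - 1*(-10) - F - 10*F)*F) = -7*(-71*l + (100 + 10 - F - 10*F)*F) = -7*(-71*l + (110 - 11*F)*F) = -7*(-71*l + F*(110 - 11*F)) = 497*l - 7*F*(110 - 11*F))
-34611/7215 - 35478/N(-113, -141) = -34611/7215 - 35478/(497*(-113) + 77*(-141)*(-10 - 141)) = -34611*1/7215 - 35478/(-56161 + 77*(-141)*(-151)) = -11537/2405 - 35478/(-56161 + 1639407) = -11537/2405 - 35478/1583246 = -11537/2405 - 35478*1/1583246 = -11537/2405 - 17739/791623 = -9175616846/1903853315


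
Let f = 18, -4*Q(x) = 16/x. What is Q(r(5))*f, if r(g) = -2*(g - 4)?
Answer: 36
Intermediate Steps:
r(g) = 8 - 2*g (r(g) = -2*(-4 + g) = 8 - 2*g)
Q(x) = -4/x
Q(r(5))*f = -4/(8 - 2*5)*18 = -4/(8 - 10)*18 = -4/(-2)*18 = -4*(-½)*18 = 2*18 = 36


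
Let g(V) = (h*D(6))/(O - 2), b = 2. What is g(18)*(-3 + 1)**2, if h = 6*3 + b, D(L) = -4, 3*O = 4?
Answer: 480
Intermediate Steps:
O = 4/3 (O = (1/3)*4 = 4/3 ≈ 1.3333)
h = 20 (h = 6*3 + 2 = 18 + 2 = 20)
g(V) = 120 (g(V) = (20*(-4))/(4/3 - 2) = -80/(-2/3) = -80*(-3/2) = 120)
g(18)*(-3 + 1)**2 = 120*(-3 + 1)**2 = 120*(-2)**2 = 120*4 = 480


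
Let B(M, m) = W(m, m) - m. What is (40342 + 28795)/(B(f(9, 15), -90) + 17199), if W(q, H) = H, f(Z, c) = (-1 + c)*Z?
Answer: 69137/17199 ≈ 4.0198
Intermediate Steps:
f(Z, c) = Z*(-1 + c)
B(M, m) = 0 (B(M, m) = m - m = 0)
(40342 + 28795)/(B(f(9, 15), -90) + 17199) = (40342 + 28795)/(0 + 17199) = 69137/17199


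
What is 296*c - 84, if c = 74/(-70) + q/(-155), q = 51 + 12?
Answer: -561188/1085 ≈ -517.22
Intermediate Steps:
q = 63
c = -1588/1085 (c = 74/(-70) + 63/(-155) = 74*(-1/70) + 63*(-1/155) = -37/35 - 63/155 = -1588/1085 ≈ -1.4636)
296*c - 84 = 296*(-1588/1085) - 84 = -470048/1085 - 84 = -561188/1085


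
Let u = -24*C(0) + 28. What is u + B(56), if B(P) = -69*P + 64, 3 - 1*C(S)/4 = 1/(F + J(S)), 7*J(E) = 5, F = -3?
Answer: -4102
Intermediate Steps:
J(E) = 5/7 (J(E) = (⅐)*5 = 5/7)
C(S) = 55/4 (C(S) = 12 - 4/(-3 + 5/7) = 12 - 4/(-16/7) = 12 - 4*(-7/16) = 12 + 7/4 = 55/4)
B(P) = 64 - 69*P
u = -302 (u = -24*55/4 + 28 = -330 + 28 = -302)
u + B(56) = -302 + (64 - 69*56) = -302 + (64 - 3864) = -302 - 3800 = -4102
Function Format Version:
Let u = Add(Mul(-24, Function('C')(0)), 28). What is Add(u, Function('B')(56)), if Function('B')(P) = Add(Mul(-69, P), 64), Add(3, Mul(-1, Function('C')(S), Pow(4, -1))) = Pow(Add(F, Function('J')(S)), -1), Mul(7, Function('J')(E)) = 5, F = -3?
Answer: -4102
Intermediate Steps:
Function('J')(E) = Rational(5, 7) (Function('J')(E) = Mul(Rational(1, 7), 5) = Rational(5, 7))
Function('C')(S) = Rational(55, 4) (Function('C')(S) = Add(12, Mul(-4, Pow(Add(-3, Rational(5, 7)), -1))) = Add(12, Mul(-4, Pow(Rational(-16, 7), -1))) = Add(12, Mul(-4, Rational(-7, 16))) = Add(12, Rational(7, 4)) = Rational(55, 4))
Function('B')(P) = Add(64, Mul(-69, P))
u = -302 (u = Add(Mul(-24, Rational(55, 4)), 28) = Add(-330, 28) = -302)
Add(u, Function('B')(56)) = Add(-302, Add(64, Mul(-69, 56))) = Add(-302, Add(64, -3864)) = Add(-302, -3800) = -4102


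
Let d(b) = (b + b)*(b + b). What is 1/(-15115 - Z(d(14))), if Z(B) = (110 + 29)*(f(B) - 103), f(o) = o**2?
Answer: -1/85437982 ≈ -1.1704e-8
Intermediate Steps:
d(b) = 4*b**2 (d(b) = (2*b)*(2*b) = 4*b**2)
Z(B) = -14317 + 139*B**2 (Z(B) = (110 + 29)*(B**2 - 103) = 139*(-103 + B**2) = -14317 + 139*B**2)
1/(-15115 - Z(d(14))) = 1/(-15115 - (-14317 + 139*(4*14**2)**2)) = 1/(-15115 - (-14317 + 139*(4*196)**2)) = 1/(-15115 - (-14317 + 139*784**2)) = 1/(-15115 - (-14317 + 139*614656)) = 1/(-15115 - (-14317 + 85437184)) = 1/(-15115 - 1*85422867) = 1/(-15115 - 85422867) = 1/(-85437982) = -1/85437982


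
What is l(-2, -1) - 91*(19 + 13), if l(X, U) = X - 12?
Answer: -2926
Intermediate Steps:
l(X, U) = -12 + X
l(-2, -1) - 91*(19 + 13) = (-12 - 2) - 91*(19 + 13) = -14 - 91*32 = -14 - 2912 = -2926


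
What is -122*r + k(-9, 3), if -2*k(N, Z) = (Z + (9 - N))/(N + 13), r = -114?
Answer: 111243/8 ≈ 13905.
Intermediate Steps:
k(N, Z) = -(9 + Z - N)/(2*(13 + N)) (k(N, Z) = -(Z + (9 - N))/(2*(N + 13)) = -(9 + Z - N)/(2*(13 + N)))
-122*r + k(-9, 3) = -122*(-114) + (-9 - 9 - 1*3)/(2*(13 - 9)) = 13908 + (1/2)*(-9 - 9 - 3)/4 = 13908 + (1/2)*(1/4)*(-21) = 13908 - 21/8 = 111243/8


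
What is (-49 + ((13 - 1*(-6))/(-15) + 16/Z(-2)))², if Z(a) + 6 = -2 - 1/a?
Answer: 68644/25 ≈ 2745.8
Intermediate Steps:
Z(a) = -8 - 1/a (Z(a) = -6 + (-2 - 1/a) = -8 - 1/a)
(-49 + ((13 - 1*(-6))/(-15) + 16/Z(-2)))² = (-49 + ((13 - 1*(-6))/(-15) + 16/(-8 - 1/(-2))))² = (-49 + ((13 + 6)*(-1/15) + 16/(-8 - 1*(-½))))² = (-49 + (19*(-1/15) + 16/(-8 + ½)))² = (-49 + (-19/15 + 16/(-15/2)))² = (-49 + (-19/15 + 16*(-2/15)))² = (-49 + (-19/15 - 32/15))² = (-49 - 17/5)² = (-262/5)² = 68644/25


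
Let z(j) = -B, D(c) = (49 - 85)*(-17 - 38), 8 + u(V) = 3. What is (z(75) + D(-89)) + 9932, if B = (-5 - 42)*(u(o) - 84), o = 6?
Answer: 7729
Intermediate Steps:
u(V) = -5 (u(V) = -8 + 3 = -5)
B = 4183 (B = (-5 - 42)*(-5 - 84) = -47*(-89) = 4183)
D(c) = 1980 (D(c) = -36*(-55) = 1980)
z(j) = -4183 (z(j) = -1*4183 = -4183)
(z(75) + D(-89)) + 9932 = (-4183 + 1980) + 9932 = -2203 + 9932 = 7729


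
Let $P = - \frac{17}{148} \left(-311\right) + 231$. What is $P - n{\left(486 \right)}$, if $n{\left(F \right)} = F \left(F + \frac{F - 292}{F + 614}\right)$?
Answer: $- \frac{9605810083}{40700} \approx -2.3602 \cdot 10^{5}$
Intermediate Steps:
$n{\left(F \right)} = F \left(F + \frac{-292 + F}{614 + F}\right)$
$P = \frac{39475}{148}$ ($P = \left(-17\right) \frac{1}{148} \left(-311\right) + 231 = \left(- \frac{17}{148}\right) \left(-311\right) + 231 = \frac{5287}{148} + 231 = \frac{39475}{148} \approx 266.72$)
$P - n{\left(486 \right)} = \frac{39475}{148} - \frac{486 \left(-292 + 486^{2} + 615 \cdot 486\right)}{614 + 486} = \frac{39475}{148} - \frac{486 \left(-292 + 236196 + 298890\right)}{1100} = \frac{39475}{148} - 486 \cdot \frac{1}{1100} \cdot 534794 = \frac{39475}{148} - \frac{64977471}{275} = - \frac{9605810083}{40700}$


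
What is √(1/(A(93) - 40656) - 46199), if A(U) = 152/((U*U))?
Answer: I*√1428082503128163487886/175816796 ≈ 214.94*I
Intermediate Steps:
A(U) = 152/U² (A(U) = 152/(U²) = 152/U²)
√(1/(A(93) - 40656) - 46199) = √(1/(152/93² - 40656) - 46199) = √(1/(152*(1/8649) - 40656) - 46199) = √(1/(152/8649 - 40656) - 46199) = √(1/(-351633592/8649) - 46199) = √(-8649/351633592 - 46199) = √(-16245120325457/351633592) = I*√1428082503128163487886/175816796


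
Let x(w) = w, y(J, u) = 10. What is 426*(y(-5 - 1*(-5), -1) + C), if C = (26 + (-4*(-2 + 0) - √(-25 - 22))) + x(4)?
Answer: 20448 - 426*I*√47 ≈ 20448.0 - 2920.5*I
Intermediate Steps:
C = 38 - I*√47 (C = (26 + (-4*(-2 + 0) - √(-25 - 22))) + 4 = (26 + (-4*(-2) - √(-47))) + 4 = (26 + (8 - I*√47)) + 4 = (34 - I*√47) + 4 = 38 - I*√47 ≈ 38.0 - 6.8557*I)
426*(y(-5 - 1*(-5), -1) + C) = 426*(10 + (38 - I*√47)) = 426*(48 - I*√47) = 20448 - 426*I*√47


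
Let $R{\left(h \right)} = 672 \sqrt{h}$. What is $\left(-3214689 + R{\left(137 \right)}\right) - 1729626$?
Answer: $-4944315 + 672 \sqrt{137} \approx -4.9364 \cdot 10^{6}$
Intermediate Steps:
$\left(-3214689 + R{\left(137 \right)}\right) - 1729626 = \left(-3214689 + 672 \sqrt{137}\right) - 1729626 = -4944315 + 672 \sqrt{137}$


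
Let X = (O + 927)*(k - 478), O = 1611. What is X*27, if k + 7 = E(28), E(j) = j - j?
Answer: -33235110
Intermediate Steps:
E(j) = 0
k = -7 (k = -7 + 0 = -7)
X = -1230930 (X = (1611 + 927)*(-7 - 478) = 2538*(-485) = -1230930)
X*27 = -1230930*27 = -33235110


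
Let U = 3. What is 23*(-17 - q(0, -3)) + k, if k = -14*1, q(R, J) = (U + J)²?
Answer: -405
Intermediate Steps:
q(R, J) = (3 + J)²
k = -14
23*(-17 - q(0, -3)) + k = 23*(-17 - (3 - 3)²) - 14 = 23*(-17 - 1*0²) - 14 = 23*(-17 - 1*0) - 14 = 23*(-17 + 0) - 14 = 23*(-17) - 14 = -391 - 14 = -405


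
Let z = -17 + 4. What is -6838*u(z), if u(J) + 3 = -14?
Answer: 116246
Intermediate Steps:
z = -13
u(J) = -17 (u(J) = -3 - 14 = -17)
-6838*u(z) = -6838*(-17) = 116246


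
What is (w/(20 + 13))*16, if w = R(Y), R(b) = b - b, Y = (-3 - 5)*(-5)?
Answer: 0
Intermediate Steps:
Y = 40 (Y = -8*(-5) = 40)
R(b) = 0
w = 0
(w/(20 + 13))*16 = (0/(20 + 13))*16 = (0/33)*16 = ((1/33)*0)*16 = 0*16 = 0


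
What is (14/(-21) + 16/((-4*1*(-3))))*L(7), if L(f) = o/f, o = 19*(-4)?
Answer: -152/21 ≈ -7.2381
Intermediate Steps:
o = -76
L(f) = -76/f
(14/(-21) + 16/((-4*1*(-3))))*L(7) = (14/(-21) + 16/((-4*1*(-3))))*(-76/7) = (14*(-1/21) + 16/((-4*(-3))))*(-76*⅐) = (-⅔ + 16/12)*(-76/7) = (-⅔ + 16*(1/12))*(-76/7) = (-⅔ + 4/3)*(-76/7) = (⅔)*(-76/7) = -152/21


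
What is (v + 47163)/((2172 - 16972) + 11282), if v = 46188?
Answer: -93351/3518 ≈ -26.535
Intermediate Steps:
(v + 47163)/((2172 - 16972) + 11282) = (46188 + 47163)/((2172 - 16972) + 11282) = 93351/(-14800 + 11282) = 93351/(-3518) = 93351*(-1/3518) = -93351/3518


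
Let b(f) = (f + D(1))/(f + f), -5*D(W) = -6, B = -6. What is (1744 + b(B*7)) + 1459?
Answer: 112122/35 ≈ 3203.5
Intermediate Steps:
D(W) = 6/5 (D(W) = -⅕*(-6) = 6/5)
b(f) = (6/5 + f)/(2*f) (b(f) = (f + 6/5)/(f + f) = (6/5 + f)/((2*f)) = (6/5 + f)*(1/(2*f)) = (6/5 + f)/(2*f))
(1744 + b(B*7)) + 1459 = (1744 + (6 + 5*(-6*7))/(10*((-6*7)))) + 1459 = (1744 + (⅒)*(6 + 5*(-42))/(-42)) + 1459 = (1744 + (⅒)*(-1/42)*(6 - 210)) + 1459 = (1744 + (⅒)*(-1/42)*(-204)) + 1459 = (1744 + 17/35) + 1459 = 61057/35 + 1459 = 112122/35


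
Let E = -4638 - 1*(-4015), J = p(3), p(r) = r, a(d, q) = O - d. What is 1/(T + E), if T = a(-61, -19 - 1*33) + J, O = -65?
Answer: -1/624 ≈ -0.0016026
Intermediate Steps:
a(d, q) = -65 - d
J = 3
T = -1 (T = (-65 - 1*(-61)) + 3 = (-65 + 61) + 3 = -4 + 3 = -1)
E = -623 (E = -4638 + 4015 = -623)
1/(T + E) = 1/(-1 - 623) = 1/(-624) = -1/624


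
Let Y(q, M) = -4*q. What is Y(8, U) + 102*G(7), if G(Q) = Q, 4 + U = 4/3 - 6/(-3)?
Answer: 682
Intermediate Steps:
U = -⅔ (U = -4 + (4/3 - 6/(-3)) = -4 + (4*(⅓) - 6*(-⅓)) = -4 + (4/3 + 2) = -4 + 10/3 = -⅔ ≈ -0.66667)
Y(8, U) + 102*G(7) = -4*8 + 102*7 = -32 + 714 = 682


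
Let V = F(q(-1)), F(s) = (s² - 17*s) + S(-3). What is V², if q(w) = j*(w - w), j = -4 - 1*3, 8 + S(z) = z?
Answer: 121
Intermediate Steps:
S(z) = -8 + z
j = -7 (j = -4 - 3 = -7)
q(w) = 0 (q(w) = -7*(w - w) = -7*0 = 0)
F(s) = -11 + s² - 17*s (F(s) = (s² - 17*s) + (-8 - 3) = (s² - 17*s) - 11 = -11 + s² - 17*s)
V = -11 (V = -11 + 0² - 17*0 = -11 + 0 + 0 = -11)
V² = (-11)² = 121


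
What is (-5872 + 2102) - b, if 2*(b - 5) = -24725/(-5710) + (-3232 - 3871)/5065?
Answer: -43687871299/11568460 ≈ -3776.5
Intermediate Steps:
b = 74777099/11568460 (b = 5 + (-24725/(-5710) + (-3232 - 3871)/5065)/2 = 5 + (-24725*(-1/5710) - 7103*1/5065)/2 = 5 + (4945/1142 - 7103/5065)/2 = 5 + (1/2)*(16934799/5784230) = 5 + 16934799/11568460 = 74777099/11568460 ≈ 6.4639)
(-5872 + 2102) - b = (-5872 + 2102) - 1*74777099/11568460 = -3770 - 74777099/11568460 = -43687871299/11568460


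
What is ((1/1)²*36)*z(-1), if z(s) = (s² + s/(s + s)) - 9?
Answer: -270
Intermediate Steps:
z(s) = -17/2 + s² (z(s) = (s² + s/((2*s))) - 9 = (s² + (1/(2*s))*s) - 9 = (s² + ½) - 9 = (½ + s²) - 9 = -17/2 + s²)
((1/1)²*36)*z(-1) = ((1/1)²*36)*(-17/2 + (-1)²) = (1²*36)*(-17/2 + 1) = (1*36)*(-15/2) = 36*(-15/2) = -270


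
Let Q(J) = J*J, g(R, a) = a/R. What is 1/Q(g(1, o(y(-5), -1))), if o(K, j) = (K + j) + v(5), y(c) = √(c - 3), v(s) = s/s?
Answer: -⅛ ≈ -0.12500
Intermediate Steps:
v(s) = 1
y(c) = √(-3 + c)
o(K, j) = 1 + K + j (o(K, j) = (K + j) + 1 = 1 + K + j)
Q(J) = J²
1/Q(g(1, o(y(-5), -1))) = 1/(((1 + √(-3 - 5) - 1)/1)²) = 1/(((1 + √(-8) - 1)*1)²) = 1/(((1 + 2*I*√2 - 1)*1)²) = 1/(((2*I*√2)*1)²) = 1/((2*I*√2)²) = 1/(-8) = -⅛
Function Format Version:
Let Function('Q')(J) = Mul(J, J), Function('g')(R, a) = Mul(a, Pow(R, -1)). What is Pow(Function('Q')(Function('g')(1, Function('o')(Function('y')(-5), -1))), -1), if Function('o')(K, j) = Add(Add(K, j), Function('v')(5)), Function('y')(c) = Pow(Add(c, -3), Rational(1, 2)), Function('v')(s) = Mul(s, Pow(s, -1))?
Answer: Rational(-1, 8) ≈ -0.12500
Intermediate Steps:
Function('v')(s) = 1
Function('y')(c) = Pow(Add(-3, c), Rational(1, 2))
Function('o')(K, j) = Add(1, K, j) (Function('o')(K, j) = Add(Add(K, j), 1) = Add(1, K, j))
Function('Q')(J) = Pow(J, 2)
Pow(Function('Q')(Function('g')(1, Function('o')(Function('y')(-5), -1))), -1) = Pow(Pow(Mul(Add(1, Pow(Add(-3, -5), Rational(1, 2)), -1), Pow(1, -1)), 2), -1) = Pow(Pow(Mul(Add(1, Pow(-8, Rational(1, 2)), -1), 1), 2), -1) = Pow(Pow(Mul(Add(1, Mul(2, I, Pow(2, Rational(1, 2))), -1), 1), 2), -1) = Pow(Pow(Mul(Mul(2, I, Pow(2, Rational(1, 2))), 1), 2), -1) = Pow(Pow(Mul(2, I, Pow(2, Rational(1, 2))), 2), -1) = Pow(-8, -1) = Rational(-1, 8)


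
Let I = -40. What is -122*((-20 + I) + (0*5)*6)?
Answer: 7320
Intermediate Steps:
-122*((-20 + I) + (0*5)*6) = -122*((-20 - 40) + (0*5)*6) = -122*(-60 + 0*6) = -122*(-60 + 0) = -122*(-60) = 7320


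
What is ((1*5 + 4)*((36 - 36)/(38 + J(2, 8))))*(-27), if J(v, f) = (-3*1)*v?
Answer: 0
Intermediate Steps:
J(v, f) = -3*v
((1*5 + 4)*((36 - 36)/(38 + J(2, 8))))*(-27) = ((1*5 + 4)*((36 - 36)/(38 - 3*2)))*(-27) = ((5 + 4)*(0/(38 - 6)))*(-27) = (9*(0/32))*(-27) = (9*(0*(1/32)))*(-27) = (9*0)*(-27) = 0*(-27) = 0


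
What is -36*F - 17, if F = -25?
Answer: 883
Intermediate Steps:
-36*F - 17 = -36*(-25) - 17 = 900 - 17 = 883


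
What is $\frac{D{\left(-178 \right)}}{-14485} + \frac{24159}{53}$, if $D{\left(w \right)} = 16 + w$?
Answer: $\frac{349951701}{767705} \approx 455.84$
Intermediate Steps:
$\frac{D{\left(-178 \right)}}{-14485} + \frac{24159}{53} = \frac{16 - 178}{-14485} + \frac{24159}{53} = \left(-162\right) \left(- \frac{1}{14485}\right) + 24159 \cdot \frac{1}{53} = \frac{162}{14485} + \frac{24159}{53} = \frac{349951701}{767705}$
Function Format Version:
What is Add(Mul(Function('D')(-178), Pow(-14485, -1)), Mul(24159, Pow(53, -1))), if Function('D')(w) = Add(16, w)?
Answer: Rational(349951701, 767705) ≈ 455.84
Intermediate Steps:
Add(Mul(Function('D')(-178), Pow(-14485, -1)), Mul(24159, Pow(53, -1))) = Add(Mul(Add(16, -178), Pow(-14485, -1)), Mul(24159, Pow(53, -1))) = Add(Mul(-162, Rational(-1, 14485)), Mul(24159, Rational(1, 53))) = Add(Rational(162, 14485), Rational(24159, 53)) = Rational(349951701, 767705)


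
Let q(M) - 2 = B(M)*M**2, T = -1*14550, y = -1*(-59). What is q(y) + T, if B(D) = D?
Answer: 190831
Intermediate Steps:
y = 59
T = -14550
q(M) = 2 + M**3 (q(M) = 2 + M*M**2 = 2 + M**3)
q(y) + T = (2 + 59**3) - 14550 = (2 + 205379) - 14550 = 205381 - 14550 = 190831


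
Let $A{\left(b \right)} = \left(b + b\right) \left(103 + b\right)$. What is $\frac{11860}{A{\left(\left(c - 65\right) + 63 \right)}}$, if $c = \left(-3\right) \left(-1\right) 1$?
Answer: $\frac{2965}{52} \approx 57.019$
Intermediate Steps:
$c = 3$ ($c = 3 \cdot 1 = 3$)
$A{\left(b \right)} = 2 b \left(103 + b\right)$
$\frac{11860}{A{\left(\left(c - 65\right) + 63 \right)}} = \frac{11860}{2 \left(\left(3 - 65\right) + 63\right) \left(103 + \left(\left(3 - 65\right) + 63\right)\right)} = \frac{11860}{2 \left(-62 + 63\right) \left(103 + \left(-62 + 63\right)\right)} = \frac{11860}{2 \cdot 1 \left(103 + 1\right)} = \frac{11860}{2 \cdot 1 \cdot 104} = \frac{11860}{208} = 11860 \cdot \frac{1}{208} = \frac{2965}{52}$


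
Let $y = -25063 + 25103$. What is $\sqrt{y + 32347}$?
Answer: $\sqrt{32387} \approx 179.96$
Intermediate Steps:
$y = 40$
$\sqrt{y + 32347} = \sqrt{40 + 32347} = \sqrt{32387}$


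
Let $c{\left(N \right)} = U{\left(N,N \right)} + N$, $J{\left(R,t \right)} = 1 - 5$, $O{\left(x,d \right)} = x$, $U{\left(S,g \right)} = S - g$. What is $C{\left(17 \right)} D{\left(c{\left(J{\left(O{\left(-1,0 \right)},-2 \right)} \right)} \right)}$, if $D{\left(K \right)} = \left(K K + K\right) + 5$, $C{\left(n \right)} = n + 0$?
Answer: $289$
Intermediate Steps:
$C{\left(n \right)} = n$
$J{\left(R,t \right)} = -4$ ($J{\left(R,t \right)} = 1 - 5 = -4$)
$c{\left(N \right)} = N$ ($c{\left(N \right)} = \left(N - N\right) + N = 0 + N = N$)
$D{\left(K \right)} = 5 + K + K^{2}$ ($D{\left(K \right)} = \left(K^{2} + K\right) + 5 = \left(K + K^{2}\right) + 5 = 5 + K + K^{2}$)
$C{\left(17 \right)} D{\left(c{\left(J{\left(O{\left(-1,0 \right)},-2 \right)} \right)} \right)} = 17 \left(5 - 4 + \left(-4\right)^{2}\right) = 17 \left(5 - 4 + 16\right) = 17 \cdot 17 = 289$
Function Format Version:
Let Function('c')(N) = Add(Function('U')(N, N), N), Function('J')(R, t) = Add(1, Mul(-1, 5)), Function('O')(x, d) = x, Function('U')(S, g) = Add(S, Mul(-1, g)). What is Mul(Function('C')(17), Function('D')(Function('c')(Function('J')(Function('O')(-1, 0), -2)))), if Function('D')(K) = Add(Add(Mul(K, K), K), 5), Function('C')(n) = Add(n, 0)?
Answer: 289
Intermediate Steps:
Function('C')(n) = n
Function('J')(R, t) = -4 (Function('J')(R, t) = Add(1, -5) = -4)
Function('c')(N) = N (Function('c')(N) = Add(Add(N, Mul(-1, N)), N) = Add(0, N) = N)
Function('D')(K) = Add(5, K, Pow(K, 2)) (Function('D')(K) = Add(Add(Pow(K, 2), K), 5) = Add(Add(K, Pow(K, 2)), 5) = Add(5, K, Pow(K, 2)))
Mul(Function('C')(17), Function('D')(Function('c')(Function('J')(Function('O')(-1, 0), -2)))) = Mul(17, Add(5, -4, Pow(-4, 2))) = Mul(17, Add(5, -4, 16)) = Mul(17, 17) = 289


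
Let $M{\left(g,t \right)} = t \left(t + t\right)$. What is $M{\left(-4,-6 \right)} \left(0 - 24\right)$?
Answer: $-1728$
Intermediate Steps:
$M{\left(g,t \right)} = 2 t^{2}$ ($M{\left(g,t \right)} = t 2 t = 2 t^{2}$)
$M{\left(-4,-6 \right)} \left(0 - 24\right) = 2 \left(-6\right)^{2} \left(0 - 24\right) = 2 \cdot 36 \left(-24\right) = 72 \left(-24\right) = -1728$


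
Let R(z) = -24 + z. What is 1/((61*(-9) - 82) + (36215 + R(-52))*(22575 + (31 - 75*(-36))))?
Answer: 1/914532903 ≈ 1.0935e-9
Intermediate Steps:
1/((61*(-9) - 82) + (36215 + R(-52))*(22575 + (31 - 75*(-36)))) = 1/((61*(-9) - 82) + (36215 + (-24 - 52))*(22575 + (31 - 75*(-36)))) = 1/((-549 - 82) + (36215 - 76)*(22575 + (31 + 2700))) = 1/(-631 + 36139*(22575 + 2731)) = 1/(-631 + 36139*25306) = 1/(-631 + 914533534) = 1/914532903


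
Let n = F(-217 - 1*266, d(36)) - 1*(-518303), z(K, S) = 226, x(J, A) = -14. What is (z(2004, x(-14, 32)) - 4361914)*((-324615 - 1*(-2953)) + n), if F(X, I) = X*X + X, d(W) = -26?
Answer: -1873113826536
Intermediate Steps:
F(X, I) = X + X² (F(X, I) = X² + X = X + X²)
n = 751109 (n = (-217 - 1*266)*(1 + (-217 - 1*266)) - 1*(-518303) = (-217 - 266)*(1 + (-217 - 266)) + 518303 = -483*(1 - 483) + 518303 = -483*(-482) + 518303 = 232806 + 518303 = 751109)
(z(2004, x(-14, 32)) - 4361914)*((-324615 - 1*(-2953)) + n) = (226 - 4361914)*((-324615 - 1*(-2953)) + 751109) = -4361688*((-324615 + 2953) + 751109) = -4361688*(-321662 + 751109) = -4361688*429447 = -1873113826536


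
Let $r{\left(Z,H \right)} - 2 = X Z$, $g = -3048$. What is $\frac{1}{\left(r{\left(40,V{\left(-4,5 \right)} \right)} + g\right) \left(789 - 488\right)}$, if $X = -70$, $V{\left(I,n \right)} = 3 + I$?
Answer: $- \frac{1}{1759646} \approx -5.683 \cdot 10^{-7}$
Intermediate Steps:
$r{\left(Z,H \right)} = 2 - 70 Z$
$\frac{1}{\left(r{\left(40,V{\left(-4,5 \right)} \right)} + g\right) \left(789 - 488\right)} = \frac{1}{\left(\left(2 - 2800\right) - 3048\right) \left(789 - 488\right)} = \frac{1}{\left(\left(2 - 2800\right) - 3048\right) 301} = \frac{1}{\left(-2798 - 3048\right) 301} = \frac{1}{\left(-5846\right) 301} = \frac{1}{-1759646} = - \frac{1}{1759646}$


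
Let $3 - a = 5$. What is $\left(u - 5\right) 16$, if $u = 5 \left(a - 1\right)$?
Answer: $-320$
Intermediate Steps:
$a = -2$ ($a = 3 - 5 = -2$)
$u = -15$ ($u = 5 \left(-2 - 1\right) = 5 \left(-3\right) = -15$)
$\left(u - 5\right) 16 = \left(-15 - 5\right) 16 = \left(-20\right) 16 = -320$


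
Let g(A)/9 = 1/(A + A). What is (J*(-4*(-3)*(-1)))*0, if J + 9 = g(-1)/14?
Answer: 0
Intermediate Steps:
g(A) = 9/(2*A) (g(A) = 9/(A + A) = 9/((2*A)) = 9*(1/(2*A)) = 9/(2*A))
J = -261/28 (J = -9 + ((9/2)/(-1))/14 = -9 + ((9/2)*(-1))*(1/14) = -9 - 9/2*1/14 = -9 - 9/28 = -261/28 ≈ -9.3214)
(J*(-4*(-3)*(-1)))*0 = -261*(-4*(-3))*(-1)/28*0 = -783*(-1)/7*0 = -261/28*(-12)*0 = (783/7)*0 = 0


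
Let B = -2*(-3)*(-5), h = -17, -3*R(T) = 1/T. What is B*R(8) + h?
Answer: -63/4 ≈ -15.750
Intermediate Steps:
R(T) = -1/(3*T)
B = -30 (B = 6*(-5) = -30)
B*R(8) + h = -(-10)/8 - 17 = -30*(-1/24) - 17 = 5/4 - 17 = -63/4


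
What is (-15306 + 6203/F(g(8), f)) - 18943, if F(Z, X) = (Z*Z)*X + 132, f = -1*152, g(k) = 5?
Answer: -125631535/3668 ≈ -34251.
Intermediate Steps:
f = -152
F(Z, X) = 132 + X*Z**2 (F(Z, X) = Z**2*X + 132 = X*Z**2 + 132 = 132 + X*Z**2)
(-15306 + 6203/F(g(8), f)) - 18943 = (-15306 + 6203/(132 - 152*5**2)) - 18943 = (-15306 + 6203/(132 - 152*25)) - 18943 = (-15306 + 6203/(132 - 3800)) - 18943 = (-15306 + 6203/(-3668)) - 18943 = (-15306 + 6203*(-1/3668)) - 18943 = (-15306 - 6203/3668) - 18943 = -56148611/3668 - 18943 = -125631535/3668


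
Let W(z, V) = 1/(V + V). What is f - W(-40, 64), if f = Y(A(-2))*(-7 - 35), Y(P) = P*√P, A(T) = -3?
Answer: -1/128 + 126*I*√3 ≈ -0.0078125 + 218.24*I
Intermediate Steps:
W(z, V) = 1/(2*V)
Y(P) = P^(3/2)
f = 126*I*√3 (f = (-3)^(3/2)*(-7 - 35) = -3*I*√3*(-42) = 126*I*√3 ≈ 218.24*I)
f - W(-40, 64) = 126*I*√3 - 1/(2*64) = 126*I*√3 - 1*1/128 = 126*I*√3 - 1/128 = -1/128 + 126*I*√3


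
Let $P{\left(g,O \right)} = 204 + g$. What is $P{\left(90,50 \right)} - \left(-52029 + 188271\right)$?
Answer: $-135948$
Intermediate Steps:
$P{\left(90,50 \right)} - \left(-52029 + 188271\right) = \left(204 + 90\right) - \left(-52029 + 188271\right) = 294 - 136242 = -135948$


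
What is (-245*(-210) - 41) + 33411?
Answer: 84820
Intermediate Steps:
(-245*(-210) - 41) + 33411 = (51450 - 41) + 33411 = 51409 + 33411 = 84820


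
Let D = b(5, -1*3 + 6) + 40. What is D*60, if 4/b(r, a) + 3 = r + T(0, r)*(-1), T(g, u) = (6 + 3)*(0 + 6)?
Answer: 31140/13 ≈ 2395.4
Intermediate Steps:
T(g, u) = 54 (T(g, u) = 9*6 = 54)
b(r, a) = 4/(-57 + r) (b(r, a) = 4/(-3 + (r + 54*(-1))) = 4/(-3 + (r - 54)) = 4/(-3 + (-54 + r)) = 4/(-57 + r))
D = 519/13 (D = 4/(-57 + 5) + 40 = 4/(-52) + 40 = 4*(-1/52) + 40 = -1/13 + 40 = 519/13 ≈ 39.923)
D*60 = (519/13)*60 = 31140/13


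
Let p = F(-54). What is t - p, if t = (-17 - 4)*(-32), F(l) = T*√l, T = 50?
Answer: 672 - 150*I*√6 ≈ 672.0 - 367.42*I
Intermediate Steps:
F(l) = 50*√l
p = 150*I*√6 (p = 50*√(-54) = 50*(3*I*√6) = 150*I*√6 ≈ 367.42*I)
t = 672 (t = -21*(-32) = 672)
t - p = 672 - 150*I*√6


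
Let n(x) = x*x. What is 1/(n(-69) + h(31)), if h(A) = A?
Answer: 1/4792 ≈ 0.00020868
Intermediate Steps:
n(x) = x**2
1/(n(-69) + h(31)) = 1/((-69)**2 + 31) = 1/(4761 + 31) = 1/4792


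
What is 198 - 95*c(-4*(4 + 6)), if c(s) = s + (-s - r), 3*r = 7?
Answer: 1259/3 ≈ 419.67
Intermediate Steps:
r = 7/3 (r = (1/3)*7 = 7/3 ≈ 2.3333)
c(s) = -7/3 (c(s) = s + (-s - 1*7/3) = s + (-s - 7/3) = s + (-7/3 - s) = -7/3)
198 - 95*c(-4*(4 + 6)) = 198 - 95*(-7/3) = 198 + 665/3 = 1259/3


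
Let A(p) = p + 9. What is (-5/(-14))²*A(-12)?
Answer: -75/196 ≈ -0.38265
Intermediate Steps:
A(p) = 9 + p
(-5/(-14))²*A(-12) = (-5/(-14))²*(9 - 12) = (-5*(-1/14))²*(-3) = (5/14)²*(-3) = (25/196)*(-3) = -75/196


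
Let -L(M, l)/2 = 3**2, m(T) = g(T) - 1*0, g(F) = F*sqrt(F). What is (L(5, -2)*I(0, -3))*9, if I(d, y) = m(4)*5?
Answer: -6480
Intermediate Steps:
g(F) = F**(3/2)
m(T) = T**(3/2) (m(T) = T**(3/2) - 1*0 = T**(3/2) + 0 = T**(3/2))
L(M, l) = -18 (L(M, l) = -2*3**2 = -2*9 = -18)
I(d, y) = 40 (I(d, y) = 4**(3/2)*5 = 8*5 = 40)
(L(5, -2)*I(0, -3))*9 = -18*40*9 = -720*9 = -6480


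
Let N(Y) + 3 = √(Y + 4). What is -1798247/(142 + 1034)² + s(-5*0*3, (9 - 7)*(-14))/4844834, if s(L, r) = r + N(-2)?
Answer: -4356125539127/3350144572992 + √2/4844834 ≈ -1.3003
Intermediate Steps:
N(Y) = -3 + √(4 + Y) (N(Y) = -3 + √(Y + 4) = -3 + √(4 + Y))
s(L, r) = -3 + r + √2 (s(L, r) = r + (-3 + √(4 - 2)) = r + (-3 + √2) = -3 + r + √2)
-1798247/(142 + 1034)² + s(-5*0*3, (9 - 7)*(-14))/4844834 = -1798247/(142 + 1034)² + (-3 + (9 - 7)*(-14) + √2)/4844834 = -1798247/(1176²) + (-3 + 2*(-14) + √2)*(1/4844834) = -1798247/1382976 + (-3 - 28 + √2)*(1/4844834) = -1798247*1/1382976 + (-31 + √2)*(1/4844834) = -1798247/1382976 + (-31/4844834 + √2/4844834) = -4356125539127/3350144572992 + √2/4844834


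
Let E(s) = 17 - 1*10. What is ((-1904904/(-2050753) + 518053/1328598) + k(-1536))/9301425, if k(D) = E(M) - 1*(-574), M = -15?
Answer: 317320230122663/5068581500292113790 ≈ 6.2605e-5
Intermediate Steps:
E(s) = 7 (E(s) = 17 - 10 = 7)
k(D) = 581 (k(D) = 7 - 1*(-574) = 7 + 574 = 581)
((-1904904/(-2050753) + 518053/1328598) + k(-1536))/9301425 = ((-1904904/(-2050753) + 518053/1328598) + 581)/9301425 = ((-1904904*(-1/2050753) + 518053*(1/1328598)) + 581)*(1/9301425) = ((1904904/2050753 + 518053/1328598) + 581)*(1/9301425) = (3593250388501/2724626334294 + 581)*(1/9301425) = (1586601150613315/2724626334294)*(1/9301425) = 317320230122663/5068581500292113790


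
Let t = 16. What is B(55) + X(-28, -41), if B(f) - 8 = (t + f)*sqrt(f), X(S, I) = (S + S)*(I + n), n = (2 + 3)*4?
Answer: 1184 + 71*sqrt(55) ≈ 1710.6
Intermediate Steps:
n = 20 (n = 5*4 = 20)
X(S, I) = 2*S*(20 + I) (X(S, I) = (S + S)*(I + 20) = (2*S)*(20 + I) = 2*S*(20 + I))
B(f) = 8 + sqrt(f)*(16 + f) (B(f) = 8 + (16 + f)*sqrt(f) = 8 + sqrt(f)*(16 + f))
B(55) + X(-28, -41) = (8 + 55**(3/2) + 16*sqrt(55)) + 2*(-28)*(20 - 41) = (8 + 55*sqrt(55) + 16*sqrt(55)) + 2*(-28)*(-21) = (8 + 71*sqrt(55)) + 1176 = 1184 + 71*sqrt(55)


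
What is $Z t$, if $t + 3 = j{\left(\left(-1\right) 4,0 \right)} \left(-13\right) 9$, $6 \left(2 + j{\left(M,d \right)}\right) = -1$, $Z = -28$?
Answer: $-7014$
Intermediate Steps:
$j{\left(M,d \right)} = - \frac{13}{6}$ ($j{\left(M,d \right)} = -2 + \frac{1}{6} \left(-1\right) = -2 - \frac{1}{6} = - \frac{13}{6}$)
$t = \frac{501}{2}$ ($t = -3 + \left(- \frac{13}{6}\right) \left(-13\right) 9 = -3 + \frac{169}{6} \cdot 9 = -3 + \frac{507}{2} = \frac{501}{2} \approx 250.5$)
$Z t = \left(-28\right) \frac{501}{2} = -7014$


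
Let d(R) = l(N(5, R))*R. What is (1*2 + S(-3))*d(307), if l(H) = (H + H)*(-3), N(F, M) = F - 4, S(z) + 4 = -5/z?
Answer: 614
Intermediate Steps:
S(z) = -4 - 5/z
N(F, M) = -4 + F
l(H) = -6*H (l(H) = (2*H)*(-3) = -6*H)
d(R) = -6*R (d(R) = (-6*(-4 + 5))*R = (-6*1)*R = -6*R)
(1*2 + S(-3))*d(307) = (1*2 + (-4 - 5/(-3)))*(-6*307) = (2 + (-4 - 5*(-1/3)))*(-1842) = (2 + (-4 + 5/3))*(-1842) = (2 - 7/3)*(-1842) = -1/3*(-1842) = 614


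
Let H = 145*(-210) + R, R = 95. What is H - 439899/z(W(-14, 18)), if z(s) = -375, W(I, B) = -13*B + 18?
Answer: -3647742/125 ≈ -29182.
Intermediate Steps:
W(I, B) = 18 - 13*B
H = -30355 (H = 145*(-210) + 95 = -30450 + 95 = -30355)
H - 439899/z(W(-14, 18)) = -30355 - 439899/(-375) = -30355 - 439899*(-1)/375 = -30355 - 1*(-146633/125) = -30355 + 146633/125 = -3647742/125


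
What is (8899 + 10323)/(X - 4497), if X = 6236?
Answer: 19222/1739 ≈ 11.053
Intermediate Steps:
(8899 + 10323)/(X - 4497) = (8899 + 10323)/(6236 - 4497) = 19222/1739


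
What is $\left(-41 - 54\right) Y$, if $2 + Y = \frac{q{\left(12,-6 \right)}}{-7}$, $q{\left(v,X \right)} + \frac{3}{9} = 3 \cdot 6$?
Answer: $\frac{9025}{21} \approx 429.76$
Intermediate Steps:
$q{\left(v,X \right)} = \frac{53}{3}$ ($q{\left(v,X \right)} = - \frac{1}{3} + 3 \cdot 6 = - \frac{1}{3} + 18 = \frac{53}{3}$)
$Y = - \frac{95}{21}$ ($Y = -2 + \frac{53}{3 \left(-7\right)} = -2 + \frac{53}{3} \left(- \frac{1}{7}\right) = -2 - \frac{53}{21} = - \frac{95}{21} \approx -4.5238$)
$\left(-41 - 54\right) Y = \left(-41 - 54\right) \left(- \frac{95}{21}\right) = \left(-95\right) \left(- \frac{95}{21}\right) = \frac{9025}{21}$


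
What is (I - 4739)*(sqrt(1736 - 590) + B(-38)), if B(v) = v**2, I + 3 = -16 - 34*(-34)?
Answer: -5201288 - 3602*sqrt(1146) ≈ -5.3232e+6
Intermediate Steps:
I = 1137 (I = -3 + (-16 - 34*(-34)) = -3 + (-16 + 1156) = -3 + 1140 = 1137)
(I - 4739)*(sqrt(1736 - 590) + B(-38)) = (1137 - 4739)*(sqrt(1736 - 590) + (-38)**2) = -3602*(sqrt(1146) + 1444) = -3602*(1444 + sqrt(1146)) = -5201288 - 3602*sqrt(1146)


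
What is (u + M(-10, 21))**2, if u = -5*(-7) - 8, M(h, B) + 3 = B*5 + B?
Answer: 22500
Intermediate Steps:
M(h, B) = -3 + 6*B (M(h, B) = -3 + (B*5 + B) = -3 + (5*B + B) = -3 + 6*B)
u = 27 (u = 35 - 8 = 27)
(u + M(-10, 21))**2 = (27 + (-3 + 6*21))**2 = (27 + (-3 + 126))**2 = (27 + 123)**2 = 150**2 = 22500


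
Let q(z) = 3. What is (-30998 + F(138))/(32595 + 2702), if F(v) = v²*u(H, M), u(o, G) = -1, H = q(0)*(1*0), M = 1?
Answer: -50042/35297 ≈ -1.4177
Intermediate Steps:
H = 0 (H = 3*(1*0) = 3*0 = 0)
F(v) = -v² (F(v) = v²*(-1) = -v²)
(-30998 + F(138))/(32595 + 2702) = (-30998 - 1*138²)/(32595 + 2702) = (-30998 - 1*19044)/35297 = (-30998 - 19044)*(1/35297) = -50042*1/35297 = -50042/35297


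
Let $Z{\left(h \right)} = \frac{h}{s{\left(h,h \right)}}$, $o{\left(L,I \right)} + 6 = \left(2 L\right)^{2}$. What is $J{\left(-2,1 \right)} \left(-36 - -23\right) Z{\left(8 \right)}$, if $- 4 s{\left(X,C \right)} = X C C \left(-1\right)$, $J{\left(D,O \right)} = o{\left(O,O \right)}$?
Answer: $\frac{13}{8} \approx 1.625$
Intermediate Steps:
$o{\left(L,I \right)} = -6 + 4 L^{2}$ ($o{\left(L,I \right)} = -6 + \left(2 L\right)^{2} = -6 + 4 L^{2}$)
$J{\left(D,O \right)} = -6 + 4 O^{2}$
$s{\left(X,C \right)} = \frac{X C^{2}}{4}$ ($s{\left(X,C \right)} = - \frac{X C C \left(-1\right)}{4} = - \frac{C X C \left(-1\right)}{4} = - \frac{X C^{2} \left(-1\right)}{4} = - \frac{\left(-1\right) X C^{2}}{4} = \frac{X C^{2}}{4}$)
$Z{\left(h \right)} = \frac{4}{h^{2}}$ ($Z{\left(h \right)} = \frac{h}{\frac{1}{4} h h^{2}} = \frac{h}{\frac{1}{4} h^{3}} = h \frac{4}{h^{3}} = \frac{4}{h^{2}}$)
$J{\left(-2,1 \right)} \left(-36 - -23\right) Z{\left(8 \right)} = \left(-6 + 4 \cdot 1^{2}\right) \left(-36 - -23\right) \frac{4}{64} = \left(-6 + 4 \cdot 1\right) \left(-36 + 23\right) 4 \cdot \frac{1}{64} = \left(-6 + 4\right) \left(-13\right) \frac{1}{16} = \left(-2\right) \left(-13\right) \frac{1}{16} = 26 \cdot \frac{1}{16} = \frac{13}{8}$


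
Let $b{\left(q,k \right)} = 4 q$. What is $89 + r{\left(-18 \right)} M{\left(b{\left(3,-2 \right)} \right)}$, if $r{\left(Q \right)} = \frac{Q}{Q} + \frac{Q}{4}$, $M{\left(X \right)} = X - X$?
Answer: $89$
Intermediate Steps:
$M{\left(X \right)} = 0$
$r{\left(Q \right)} = 1 + \frac{Q}{4}$ ($r{\left(Q \right)} = 1 + Q \frac{1}{4} = 1 + \frac{Q}{4}$)
$89 + r{\left(-18 \right)} M{\left(b{\left(3,-2 \right)} \right)} = 89 + \left(1 + \frac{1}{4} \left(-18\right)\right) 0 = 89 + \left(1 - \frac{9}{2}\right) 0 = 89 - 0 = 89 + 0 = 89$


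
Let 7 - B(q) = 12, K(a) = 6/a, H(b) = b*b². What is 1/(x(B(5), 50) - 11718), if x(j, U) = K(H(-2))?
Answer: -4/46875 ≈ -8.5333e-5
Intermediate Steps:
H(b) = b³
B(q) = -5 (B(q) = 7 - 1*12 = 7 - 12 = -5)
x(j, U) = -¾ (x(j, U) = 6/((-2)³) = 6/(-8) = 6*(-⅛) = -¾)
1/(x(B(5), 50) - 11718) = 1/(-¾ - 11718) = 1/(-46875/4) = -4/46875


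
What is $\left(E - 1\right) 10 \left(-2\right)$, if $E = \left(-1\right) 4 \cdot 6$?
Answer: $500$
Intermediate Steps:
$E = -24$ ($E = \left(-4\right) 6 = -24$)
$\left(E - 1\right) 10 \left(-2\right) = \left(-24 - 1\right) 10 \left(-2\right) = \left(-25\right) 10 \left(-2\right) = \left(-250\right) \left(-2\right) = 500$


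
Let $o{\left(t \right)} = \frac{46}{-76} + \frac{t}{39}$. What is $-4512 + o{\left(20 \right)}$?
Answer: $- \frac{6686921}{1482} \approx -4512.1$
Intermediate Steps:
$o{\left(t \right)} = - \frac{23}{38} + \frac{t}{39}$ ($o{\left(t \right)} = 46 \left(- \frac{1}{76}\right) + t \frac{1}{39} = - \frac{23}{38} + \frac{t}{39}$)
$-4512 + o{\left(20 \right)} = -4512 + \left(- \frac{23}{38} + \frac{1}{39} \cdot 20\right) = -4512 + \left(- \frac{23}{38} + \frac{20}{39}\right) = -4512 - \frac{137}{1482} = - \frac{6686921}{1482}$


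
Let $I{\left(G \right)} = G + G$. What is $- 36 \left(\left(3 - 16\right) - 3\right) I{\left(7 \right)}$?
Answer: $8064$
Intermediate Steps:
$I{\left(G \right)} = 2 G$
$- 36 \left(\left(3 - 16\right) - 3\right) I{\left(7 \right)} = - 36 \left(\left(3 - 16\right) - 3\right) 2 \cdot 7 = - 36 \left(-13 - 3\right) 14 = \left(-36\right) \left(-16\right) 14 = 576 \cdot 14 = 8064$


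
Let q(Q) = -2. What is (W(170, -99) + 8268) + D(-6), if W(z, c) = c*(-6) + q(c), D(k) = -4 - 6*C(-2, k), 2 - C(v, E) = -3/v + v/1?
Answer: 8841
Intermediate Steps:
C(v, E) = 2 - v + 3/v (C(v, E) = 2 - (-3/v + v/1) = 2 - (-3/v + v*1) = 2 - (-3/v + v) = 2 - (v - 3/v) = 2 + (-v + 3/v) = 2 - v + 3/v)
D(k) = -19 (D(k) = -4 - 6*(2 - 1*(-2) + 3/(-2)) = -4 - 6*(2 + 2 + 3*(-½)) = -4 - 6*(2 + 2 - 3/2) = -4 - 6*5/2 = -4 - 15 = -19)
W(z, c) = -2 - 6*c (W(z, c) = c*(-6) - 2 = -6*c - 2 = -2 - 6*c)
(W(170, -99) + 8268) + D(-6) = ((-2 - 6*(-99)) + 8268) - 19 = ((-2 + 594) + 8268) - 19 = (592 + 8268) - 19 = 8860 - 19 = 8841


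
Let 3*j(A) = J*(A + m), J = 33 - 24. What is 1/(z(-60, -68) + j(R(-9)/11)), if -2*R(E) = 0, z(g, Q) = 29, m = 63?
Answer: 1/218 ≈ 0.0045872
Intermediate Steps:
J = 9
R(E) = 0 (R(E) = -½*0 = 0)
j(A) = 189 + 3*A (j(A) = (9*(A + 63))/3 = (9*(63 + A))/3 = (567 + 9*A)/3 = 189 + 3*A)
1/(z(-60, -68) + j(R(-9)/11)) = 1/(29 + (189 + 3*(0/11))) = 1/(29 + (189 + 3*(0*(1/11)))) = 1/(29 + (189 + 3*0)) = 1/(29 + (189 + 0)) = 1/(29 + 189) = 1/218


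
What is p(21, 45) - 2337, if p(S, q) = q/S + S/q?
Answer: -245111/105 ≈ -2334.4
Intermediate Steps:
p(S, q) = S/q + q/S
p(21, 45) - 2337 = (21/45 + 45/21) - 2337 = (21*(1/45) + 45*(1/21)) - 2337 = (7/15 + 15/7) - 2337 = 274/105 - 2337 = -245111/105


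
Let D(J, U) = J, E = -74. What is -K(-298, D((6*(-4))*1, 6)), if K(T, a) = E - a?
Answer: 50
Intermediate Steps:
K(T, a) = -74 - a
-K(-298, D((6*(-4))*1, 6)) = -(-74 - 6*(-4)) = -(-74 - (-24)) = -(-74 - 1*(-24)) = -(-74 + 24) = -1*(-50) = 50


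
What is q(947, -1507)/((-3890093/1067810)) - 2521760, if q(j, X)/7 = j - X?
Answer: -9828223763860/3890093 ≈ -2.5265e+6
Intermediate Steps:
q(j, X) = -7*X + 7*j (q(j, X) = 7*(j - X) = -7*X + 7*j)
q(947, -1507)/((-3890093/1067810)) - 2521760 = (-7*(-1507) + 7*947)/((-3890093/1067810)) - 2521760 = (10549 + 6629)/((-3890093*1/1067810)) - 2521760 = 17178/(-3890093/1067810) - 2521760 = 17178*(-1067810/3890093) - 2521760 = -18342840180/3890093 - 2521760 = -9828223763860/3890093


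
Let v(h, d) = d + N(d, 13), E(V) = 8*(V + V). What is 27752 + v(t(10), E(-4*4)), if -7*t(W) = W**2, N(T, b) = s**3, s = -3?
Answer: 27469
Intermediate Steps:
N(T, b) = -27 (N(T, b) = (-3)**3 = -27)
t(W) = -W**2/7
E(V) = 16*V (E(V) = 8*(2*V) = 16*V)
v(h, d) = -27 + d (v(h, d) = d - 27 = -27 + d)
27752 + v(t(10), E(-4*4)) = 27752 + (-27 + 16*(-4*4)) = 27752 + (-27 + 16*(-16)) = 27752 + (-27 - 256) = 27752 - 283 = 27469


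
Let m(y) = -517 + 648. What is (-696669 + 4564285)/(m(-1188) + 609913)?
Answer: 966904/152511 ≈ 6.3399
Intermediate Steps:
m(y) = 131
(-696669 + 4564285)/(m(-1188) + 609913) = (-696669 + 4564285)/(131 + 609913) = 3867616/610044 = 3867616*(1/610044) = 966904/152511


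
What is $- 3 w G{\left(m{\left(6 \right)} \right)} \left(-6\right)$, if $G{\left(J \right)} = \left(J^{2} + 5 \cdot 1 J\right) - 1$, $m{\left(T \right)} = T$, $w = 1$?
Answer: $1170$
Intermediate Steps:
$G{\left(J \right)} = -1 + J^{2} + 5 J$ ($G{\left(J \right)} = \left(J^{2} + 5 J\right) - 1 = -1 + J^{2} + 5 J$)
$- 3 w G{\left(m{\left(6 \right)} \right)} \left(-6\right) = \left(-3\right) 1 \left(-1 + 6^{2} + 5 \cdot 6\right) \left(-6\right) = - 3 \left(-1 + 36 + 30\right) \left(-6\right) = \left(-3\right) 65 \left(-6\right) = \left(-195\right) \left(-6\right) = 1170$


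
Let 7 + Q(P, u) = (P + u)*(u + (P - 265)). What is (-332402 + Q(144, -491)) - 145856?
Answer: -265901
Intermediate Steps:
Q(P, u) = -7 + (P + u)*(-265 + P + u) (Q(P, u) = -7 + (P + u)*(u + (P - 265)) = -7 + (P + u)*(u + (-265 + P)) = -7 + (P + u)*(-265 + P + u))
(-332402 + Q(144, -491)) - 145856 = (-332402 + (-7 + 144² + (-491)² - 265*144 - 265*(-491) + 2*144*(-491))) - 145856 = (-332402 + (-7 + 20736 + 241081 - 38160 + 130115 - 141408)) - 145856 = (-332402 + 212357) - 145856 = -120045 - 145856 = -265901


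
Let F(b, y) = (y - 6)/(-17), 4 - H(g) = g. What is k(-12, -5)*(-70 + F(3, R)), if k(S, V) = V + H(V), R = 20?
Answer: -4816/17 ≈ -283.29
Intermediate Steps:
H(g) = 4 - g
k(S, V) = 4 (k(S, V) = V + (4 - V) = 4)
F(b, y) = 6/17 - y/17 (F(b, y) = (-6 + y)*(-1/17) = 6/17 - y/17)
k(-12, -5)*(-70 + F(3, R)) = 4*(-70 + (6/17 - 1/17*20)) = 4*(-70 + (6/17 - 20/17)) = 4*(-70 - 14/17) = 4*(-1204/17) = -4816/17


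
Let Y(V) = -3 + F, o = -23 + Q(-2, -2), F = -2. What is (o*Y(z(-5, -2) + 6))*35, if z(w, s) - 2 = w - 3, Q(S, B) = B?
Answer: 4375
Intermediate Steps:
z(w, s) = -1 + w (z(w, s) = 2 + (w - 3) = 2 + (-3 + w) = -1 + w)
o = -25 (o = -23 - 2 = -25)
Y(V) = -5 (Y(V) = -3 - 2 = -5)
(o*Y(z(-5, -2) + 6))*35 = -25*(-5)*35 = 125*35 = 4375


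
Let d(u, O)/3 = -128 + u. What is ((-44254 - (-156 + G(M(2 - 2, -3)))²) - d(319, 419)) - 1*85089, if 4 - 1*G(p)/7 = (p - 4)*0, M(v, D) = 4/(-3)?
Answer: -146300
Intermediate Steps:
M(v, D) = -4/3 (M(v, D) = 4*(-⅓) = -4/3)
d(u, O) = -384 + 3*u (d(u, O) = 3*(-128 + u) = -384 + 3*u)
G(p) = 28 (G(p) = 28 - 7*(p - 4)*0 = 28 - 7*(-4 + p)*0 = 28 - 7*0 = 28 + 0 = 28)
((-44254 - (-156 + G(M(2 - 2, -3)))²) - d(319, 419)) - 1*85089 = ((-44254 - (-156 + 28)²) - (-384 + 3*319)) - 1*85089 = ((-44254 - 1*(-128)²) - (-384 + 957)) - 85089 = ((-44254 - 1*16384) - 1*573) - 85089 = ((-44254 - 16384) - 573) - 85089 = (-60638 - 573) - 85089 = -61211 - 85089 = -146300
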